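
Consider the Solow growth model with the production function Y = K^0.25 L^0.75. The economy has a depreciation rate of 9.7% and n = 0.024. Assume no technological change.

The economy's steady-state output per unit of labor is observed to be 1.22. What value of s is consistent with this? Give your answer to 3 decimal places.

s ≈ 0.220

At the steady state, Δk = 0, so s·k^α = (n + δ)·k.
Since y* = [s/(n + δ)]^(α/(1−α)), we have s/(n + δ) = (y*)^((1−α)/α) = 1.22^3 = 1.8158.
Therefore s = 1.8158 × (n + δ) = 1.8158 × 0.121 = 0.2197.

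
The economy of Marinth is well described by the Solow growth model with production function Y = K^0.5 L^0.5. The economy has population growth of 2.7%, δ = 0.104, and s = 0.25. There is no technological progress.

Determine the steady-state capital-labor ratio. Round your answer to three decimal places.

In steady state, investment equals break-even investment: s·k^α = (n + δ)·k.
Rearranging, k^(1−α) = s / (n + δ).
k^0.5 = 0.25 / (0.027 + 0.104) = 0.25 / 0.131 = 1.9084
k* = 1.9084^(1/0.5) ≈ 3.6420

k* = 3.642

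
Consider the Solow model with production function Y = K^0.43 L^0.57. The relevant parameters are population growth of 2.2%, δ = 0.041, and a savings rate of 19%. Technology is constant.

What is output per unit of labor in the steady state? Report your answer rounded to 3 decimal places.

y* ≈ 2.300

Steady state requires s·f(k) = (n + δ)·k, i.e. s·k^α = (n + δ)·k.
Dividing both sides by k: k^(1−α) = s / (n + δ).
k^0.57 = 0.19 / (0.022 + 0.041) = 0.19 / 0.063 = 3.0159
k* = 3.0159^(1/0.57) ≈ 6.9356
y* = (k*)^α = 6.9356^0.43 ≈ 2.2997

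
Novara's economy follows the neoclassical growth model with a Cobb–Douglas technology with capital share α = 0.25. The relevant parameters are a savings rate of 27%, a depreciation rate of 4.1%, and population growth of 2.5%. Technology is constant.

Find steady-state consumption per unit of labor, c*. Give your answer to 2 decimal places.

In steady state, investment equals break-even investment: s·k^α = (n + δ)·k.
Dividing both sides by k: k^(1−α) = s / (n + δ).
k^0.75 = 0.27 / (0.025 + 0.041) = 0.27 / 0.066 = 4.0909
k* = 4.0909^(1/0.75) ≈ 6.5427
y* = (k*)^α = 6.5427^0.25 ≈ 1.5993
c* = (1 − s)·y* = (1 − 0.27) × 1.5993 ≈ 1.1675

c* ≈ 1.17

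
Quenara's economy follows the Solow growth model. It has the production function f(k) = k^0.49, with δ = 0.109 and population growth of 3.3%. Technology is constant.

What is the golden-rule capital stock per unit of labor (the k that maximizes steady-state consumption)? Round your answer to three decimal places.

k_gold ≈ 11.343

The golden rule sets f'(k) = n + δ, i.e. α·k^(α−1) = n + δ.
So k^(1−α) = α / (n + δ) = 0.49 / 0.142 = 3.4507.
k_gold = 3.4507^(1/0.51) ≈ 11.3428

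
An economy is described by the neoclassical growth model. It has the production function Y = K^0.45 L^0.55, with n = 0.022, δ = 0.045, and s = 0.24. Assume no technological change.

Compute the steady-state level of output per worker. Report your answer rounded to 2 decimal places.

In steady state, investment equals break-even investment: s·k^α = (n + δ)·k.
Dividing both sides by k: k^(1−α) = s / (n + δ).
k^0.55 = 0.24 / (0.022 + 0.045) = 0.24 / 0.067 = 3.5821
k* = 3.5821^(1/0.55) ≈ 10.1747
y* = (k*)^α = 10.1747^0.45 ≈ 2.8404

y* = 2.84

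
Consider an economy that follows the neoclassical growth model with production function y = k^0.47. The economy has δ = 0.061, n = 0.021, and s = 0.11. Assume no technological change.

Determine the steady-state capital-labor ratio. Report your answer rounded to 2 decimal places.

k* ≈ 1.74

In steady state, investment equals break-even investment: s·k^α = (n + δ)·k.
Rearranging, k^(1−α) = s / (n + δ).
k^0.53 = 0.11 / (0.021 + 0.061) = 0.11 / 0.082 = 1.3415
k* = 1.3415^(1/0.53) ≈ 1.7408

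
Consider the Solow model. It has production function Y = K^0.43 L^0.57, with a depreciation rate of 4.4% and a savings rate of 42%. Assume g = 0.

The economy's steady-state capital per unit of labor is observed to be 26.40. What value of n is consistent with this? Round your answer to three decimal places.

Steady state requires s·f(k) = (n + δ)·k, i.e. s·k^α = (n + δ)·k.
So s / (n + δ) = (k*)^(1−α) = 26.40^0.57 = 6.4612.
Therefore n + δ = s / 6.4612 = 0.42 / 6.4612 = 0.0650, so n = 0.0650 − 0.044 = 0.0210.

n ≈ 0.021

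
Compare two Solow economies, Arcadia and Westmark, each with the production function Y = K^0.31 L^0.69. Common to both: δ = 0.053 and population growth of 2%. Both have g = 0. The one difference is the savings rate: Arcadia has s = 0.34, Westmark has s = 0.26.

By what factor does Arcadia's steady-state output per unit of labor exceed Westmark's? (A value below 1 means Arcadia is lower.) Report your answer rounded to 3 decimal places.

Steady-state y* = [s/(n + δ)]^(α/(1−α)), so the ratio is [ (s_A/(n + δ)_A) / (s_W/(n + δ)_W) ]^0.4493.
s_A/(n + δ)_A = 0.34/0.073 = 4.6575; s_W/(n + δ)_W = 0.26/0.073 = 3.5616.
Ratio = (4.6575/3.5616)^0.4493 = 1.3077^0.4493 ≈ 1.1281

ratio ≈ 1.128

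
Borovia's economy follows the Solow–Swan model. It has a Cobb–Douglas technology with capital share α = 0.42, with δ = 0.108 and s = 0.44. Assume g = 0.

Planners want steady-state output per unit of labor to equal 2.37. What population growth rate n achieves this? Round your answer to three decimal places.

In steady state, investment equals break-even investment: s·k^α = (n + δ)·k.
Since y* = [s/(n + δ)]^(α/(1−α)), we have s/(n + δ) = (y*)^((1−α)/α) = 2.37^1.381 = 3.2925.
Therefore n + δ = s / 3.2925 = 0.44 / 3.2925 = 0.1336, so n = 0.1336 − 0.108 = 0.0256.

n ≈ 0.026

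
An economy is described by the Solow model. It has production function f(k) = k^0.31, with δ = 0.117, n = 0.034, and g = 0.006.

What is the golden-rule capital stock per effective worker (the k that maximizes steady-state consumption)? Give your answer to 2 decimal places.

The golden rule sets f'(k) = n + g + δ, i.e. α·k^(α−1) = n + g + δ.
So k^(1−α) = α / (n + g + δ) = 0.31 / 0.157 = 1.9745.
k_gold = 1.9745^(1/0.69) ≈ 2.6804

k_gold ≈ 2.68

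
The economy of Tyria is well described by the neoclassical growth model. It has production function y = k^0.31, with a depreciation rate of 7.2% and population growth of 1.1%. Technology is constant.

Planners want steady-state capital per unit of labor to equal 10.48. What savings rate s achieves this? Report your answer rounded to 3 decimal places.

Steady state requires s·f(k) = (n + δ)·k, i.e. s·k^α = (n + δ)·k.
So s / (n + δ) = (k*)^(1−α) = 10.48^0.69 = 5.0588.
Therefore s = 5.0588 × (n + δ) = 5.0588 × 0.083 = 0.4199.

s ≈ 0.420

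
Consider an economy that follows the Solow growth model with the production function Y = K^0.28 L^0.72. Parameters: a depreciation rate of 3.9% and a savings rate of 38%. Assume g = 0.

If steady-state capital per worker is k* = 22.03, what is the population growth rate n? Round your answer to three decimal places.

n ≈ 0.002

In steady state, investment equals break-even investment: s·k^α = (n + δ)·k.
So s / (n + δ) = (k*)^(1−α) = 22.03^0.72 = 9.2677.
Therefore n + δ = s / 9.2677 = 0.38 / 9.2677 = 0.0410, so n = 0.0410 − 0.039 = 0.0020.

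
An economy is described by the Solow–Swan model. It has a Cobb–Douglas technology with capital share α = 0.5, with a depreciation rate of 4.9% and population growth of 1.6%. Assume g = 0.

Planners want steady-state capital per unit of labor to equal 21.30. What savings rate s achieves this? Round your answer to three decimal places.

s ≈ 0.300

In steady state, investment equals break-even investment: s·k^α = (n + δ)·k.
So s / (n + δ) = (k*)^(1−α) = 21.30^0.5 = 4.6152.
Therefore s = 4.6152 × (n + δ) = 4.6152 × 0.065 = 0.3000.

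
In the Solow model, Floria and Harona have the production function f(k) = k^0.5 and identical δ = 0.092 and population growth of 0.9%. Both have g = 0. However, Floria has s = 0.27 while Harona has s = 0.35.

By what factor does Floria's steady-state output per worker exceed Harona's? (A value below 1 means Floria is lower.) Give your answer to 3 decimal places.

ratio ≈ 0.771

Steady-state y* = [s/(n + δ)]^(α/(1−α)), so the ratio is [ (s_F/(n + δ)_F) / (s_H/(n + δ)_H) ]^1.
s_F/(n + δ)_F = 0.27/0.101 = 2.6733; s_H/(n + δ)_H = 0.35/0.101 = 3.4653.
Ratio = (2.6733/3.4653)^1 = 0.7714^1 ≈ 0.7714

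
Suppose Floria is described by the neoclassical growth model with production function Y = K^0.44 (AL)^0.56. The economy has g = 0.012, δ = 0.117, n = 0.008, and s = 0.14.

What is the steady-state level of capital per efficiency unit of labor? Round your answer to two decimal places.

k* ≈ 1.04

Steady state requires s·f(k) = (n + g + δ)·k, i.e. s·k^α = (n + g + δ)·k.
Dividing both sides by k: k^(1−α) = s / (n + g + δ).
k^0.56 = 0.14 / (0.008 + 0.012 + 0.117) = 0.14 / 0.137 = 1.0219
k* = 1.0219^(1/0.56) ≈ 1.0394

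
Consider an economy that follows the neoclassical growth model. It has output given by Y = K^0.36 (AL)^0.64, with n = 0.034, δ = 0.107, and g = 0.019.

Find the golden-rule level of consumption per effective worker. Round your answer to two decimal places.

At the golden rule, f'(k) = n + g + δ, so α·k^(α−1) = n + g + δ and k_gold = (α/(n + g + δ))^(1/(1−α)).
k_gold = (0.36/0.160)^(1/0.64) = 2.2500^1.5625 ≈ 3.5505
c_gold = f(k_gold) − (n + g + δ)·k_gold = 1.5780 − 0.160×3.5505 ≈ 1.0099

c_gold ≈ 1.01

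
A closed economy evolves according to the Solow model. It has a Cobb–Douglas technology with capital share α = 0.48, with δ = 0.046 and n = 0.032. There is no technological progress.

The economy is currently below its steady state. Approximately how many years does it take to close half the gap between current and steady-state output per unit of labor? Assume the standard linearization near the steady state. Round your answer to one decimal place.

t_½ ≈ 17.1 years

Near the steady state the convergence rate is λ = (1 − α)(n + δ).
λ = (1 − 0.48) × 0.078 = 0.52 × 0.078 = 0.04056
Half-life = ln 2 / λ = 0.6931 / 0.04056 ≈ 17.09 years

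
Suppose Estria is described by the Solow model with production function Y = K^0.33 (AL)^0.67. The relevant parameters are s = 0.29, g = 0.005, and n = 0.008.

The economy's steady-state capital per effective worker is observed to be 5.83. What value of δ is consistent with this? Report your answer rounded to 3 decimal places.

Steady state requires s·f(k) = (n + g + δ)·k, i.e. s·k^α = (n + g + δ)·k.
So s / (n + g + δ) = (k*)^(1−α) = 5.83^0.67 = 3.2584.
Therefore n + g + δ = s / 3.2584 = 0.29 / 3.2584 = 0.0890, so δ = 0.0890 − 0.013 = 0.0760.

δ ≈ 0.076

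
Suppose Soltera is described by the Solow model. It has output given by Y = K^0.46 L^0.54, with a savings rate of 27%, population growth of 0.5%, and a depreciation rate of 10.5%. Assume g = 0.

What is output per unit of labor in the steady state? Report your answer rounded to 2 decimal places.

y* ≈ 2.15

In steady state, investment equals break-even investment: s·k^α = (n + δ)·k.
Rearranging, k^(1−α) = s / (n + δ).
k^0.54 = 0.27 / (0.005 + 0.105) = 0.27 / 0.110 = 2.4545
k* = 2.4545^(1/0.54) ≈ 5.2742
y* = (k*)^α = 5.2742^0.46 ≈ 2.1488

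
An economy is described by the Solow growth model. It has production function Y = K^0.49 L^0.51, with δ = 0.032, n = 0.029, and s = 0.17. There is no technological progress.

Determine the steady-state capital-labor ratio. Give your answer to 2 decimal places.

In steady state, investment equals break-even investment: s·k^α = (n + δ)·k.
Dividing both sides by k: k^(1−α) = s / (n + δ).
k^0.51 = 0.17 / (0.029 + 0.032) = 0.17 / 0.061 = 2.7869
k* = 2.7869^(1/0.51) ≈ 7.4608

k* = 7.46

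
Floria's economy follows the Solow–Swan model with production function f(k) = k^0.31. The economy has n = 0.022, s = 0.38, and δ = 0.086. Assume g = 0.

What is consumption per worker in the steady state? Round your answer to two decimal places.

c* = 1.09

At the steady state, Δk = 0, so s·k^α = (n + δ)·k.
Dividing both sides by k: k^(1−α) = s / (n + δ).
k^0.69 = 0.38 / (0.022 + 0.086) = 0.38 / 0.108 = 3.5185
k* = 3.5185^(1/0.69) ≈ 6.1919
y* = (k*)^α = 6.1919^0.31 ≈ 1.7598
c* = (1 − s)·y* = (1 − 0.38) × 1.7598 ≈ 1.0911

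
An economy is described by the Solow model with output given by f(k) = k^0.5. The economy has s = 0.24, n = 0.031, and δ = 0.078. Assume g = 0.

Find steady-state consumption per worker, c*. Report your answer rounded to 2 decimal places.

Steady state requires s·f(k) = (n + δ)·k, i.e. s·k^α = (n + δ)·k.
Dividing both sides by k: k^(1−α) = s / (n + δ).
k^0.5 = 0.24 / (0.031 + 0.078) = 0.24 / 0.109 = 2.2018
k* = 2.2018^(1/0.5) ≈ 4.8479
y* = (k*)^α = 4.8479^0.5 ≈ 2.2018
c* = (1 − s)·y* = (1 − 0.24) × 2.2018 ≈ 1.6734

c* = 1.67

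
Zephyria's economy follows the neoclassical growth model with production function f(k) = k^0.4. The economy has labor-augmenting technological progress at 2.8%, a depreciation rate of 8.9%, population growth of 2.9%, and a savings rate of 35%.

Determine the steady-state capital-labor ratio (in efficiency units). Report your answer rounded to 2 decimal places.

In steady state, investment equals break-even investment: s·k^α = (n + g + δ)·k.
Dividing both sides by k: k^(1−α) = s / (n + g + δ).
k^0.6 = 0.35 / (0.029 + 0.028 + 0.089) = 0.35 / 0.146 = 2.3973
k* = 2.3973^(1/0.6) ≈ 4.2941

k* ≈ 4.29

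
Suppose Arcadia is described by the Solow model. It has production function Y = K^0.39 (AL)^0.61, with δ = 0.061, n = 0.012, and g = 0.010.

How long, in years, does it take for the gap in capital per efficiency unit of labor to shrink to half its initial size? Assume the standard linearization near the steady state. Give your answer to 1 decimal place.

half-life ≈ 13.7 years

Near the steady state the convergence rate is λ = (1 − α)(n + g + δ).
λ = (1 − 0.39) × 0.083 = 0.61 × 0.083 = 0.05063
Half-life = ln 2 / λ = 0.6931 / 0.05063 ≈ 13.69 years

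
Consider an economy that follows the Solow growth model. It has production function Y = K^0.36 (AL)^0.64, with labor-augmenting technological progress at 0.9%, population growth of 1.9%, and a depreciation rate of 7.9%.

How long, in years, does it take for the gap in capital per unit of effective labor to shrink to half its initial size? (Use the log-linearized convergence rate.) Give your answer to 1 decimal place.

Near the steady state the convergence rate is λ = (1 − α)(n + g + δ).
λ = (1 − 0.36) × 0.107 = 0.64 × 0.107 = 0.06848
Half-life = ln 2 / λ = 0.6931 / 0.06848 ≈ 10.12 years

half-life ≈ 10.1 years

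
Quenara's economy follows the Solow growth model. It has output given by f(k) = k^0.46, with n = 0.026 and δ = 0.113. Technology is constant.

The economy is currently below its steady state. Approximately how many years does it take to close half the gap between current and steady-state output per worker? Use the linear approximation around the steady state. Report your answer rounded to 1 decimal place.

half-life ≈ 9.2 years

Near the steady state the convergence rate is λ = (1 − α)(n + δ).
λ = (1 − 0.46) × 0.139 = 0.54 × 0.139 = 0.07506
Half-life = ln 2 / λ = 0.6931 / 0.07506 ≈ 9.23 years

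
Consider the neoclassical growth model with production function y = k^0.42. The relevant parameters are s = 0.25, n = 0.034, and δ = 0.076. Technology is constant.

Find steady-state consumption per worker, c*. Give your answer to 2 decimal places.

At the steady state, Δk = 0, so s·k^α = (n + δ)·k.
Rearranging, k^(1−α) = s / (n + δ).
k^0.58 = 0.25 / (0.034 + 0.076) = 0.25 / 0.110 = 2.2727
k* = 2.2727^(1/0.58) ≈ 4.1184
y* = (k*)^α = 4.1184^0.42 ≈ 1.8121
c* = (1 − s)·y* = (1 − 0.25) × 1.8121 ≈ 1.3591

c* = 1.36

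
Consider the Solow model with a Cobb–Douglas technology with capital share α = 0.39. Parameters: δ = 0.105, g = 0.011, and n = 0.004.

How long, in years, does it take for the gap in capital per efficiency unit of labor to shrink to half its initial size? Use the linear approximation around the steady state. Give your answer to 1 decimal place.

about 9.5 years

Near the steady state the convergence rate is λ = (1 − α)(n + g + δ).
λ = (1 − 0.39) × 0.120 = 0.61 × 0.120 = 0.0732
Half-life = ln 2 / λ = 0.6931 / 0.0732 ≈ 9.47 years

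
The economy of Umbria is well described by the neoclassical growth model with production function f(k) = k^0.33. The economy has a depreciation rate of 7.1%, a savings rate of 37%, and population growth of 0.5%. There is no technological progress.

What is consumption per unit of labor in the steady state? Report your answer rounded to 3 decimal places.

In steady state, investment equals break-even investment: s·k^α = (n + δ)·k.
Rearranging, k^(1−α) = s / (n + δ).
k^0.67 = 0.37 / (0.005 + 0.071) = 0.37 / 0.076 = 4.8684
k* = 4.8684^(1/0.67) ≈ 10.6157
y* = (k*)^α = 10.6157^0.33 ≈ 2.1805
c* = (1 − s)·y* = (1 − 0.37) × 2.1805 ≈ 1.3737

c* = 1.374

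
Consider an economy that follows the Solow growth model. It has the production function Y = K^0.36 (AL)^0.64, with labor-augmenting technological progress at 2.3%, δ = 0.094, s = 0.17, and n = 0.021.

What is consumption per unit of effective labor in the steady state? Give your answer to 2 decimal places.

c* = 0.93

Steady state requires s·f(k) = (n + g + δ)·k, i.e. s·k^α = (n + g + δ)·k.
Rearranging, k^(1−α) = s / (n + g + δ).
k^0.64 = 0.17 / (0.021 + 0.023 + 0.094) = 0.17 / 0.138 = 1.2319
k* = 1.2319^(1/0.64) ≈ 1.3852
y* = (k*)^α = 1.3852^0.36 ≈ 1.1245
c* = (1 − s)·y* = (1 − 0.17) × 1.1245 ≈ 0.9333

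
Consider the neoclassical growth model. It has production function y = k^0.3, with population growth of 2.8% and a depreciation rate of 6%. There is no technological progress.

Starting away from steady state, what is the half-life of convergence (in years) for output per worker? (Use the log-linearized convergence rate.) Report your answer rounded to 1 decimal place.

Near the steady state the convergence rate is λ = (1 − α)(n + δ).
λ = (1 − 0.3) × 0.088 = 0.7 × 0.088 = 0.0616
Half-life = ln 2 / λ = 0.6931 / 0.0616 ≈ 11.25 years

about 11.3 years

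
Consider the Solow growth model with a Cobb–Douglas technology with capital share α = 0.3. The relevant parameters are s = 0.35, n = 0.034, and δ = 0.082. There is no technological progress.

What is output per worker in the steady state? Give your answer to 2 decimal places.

In steady state, investment equals break-even investment: s·k^α = (n + δ)·k.
Dividing both sides by k: k^(1−α) = s / (n + δ).
k^0.7 = 0.35 / (0.034 + 0.082) = 0.35 / 0.116 = 3.0172
k* = 3.0172^(1/0.7) ≈ 4.8434
y* = (k*)^α = 4.8434^0.3 ≈ 1.6053

y* ≈ 1.61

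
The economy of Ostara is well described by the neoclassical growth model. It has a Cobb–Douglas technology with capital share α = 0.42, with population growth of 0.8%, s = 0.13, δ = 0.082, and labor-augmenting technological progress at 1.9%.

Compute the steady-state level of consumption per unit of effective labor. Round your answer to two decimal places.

c* = 0.99

In steady state, investment equals break-even investment: s·k^α = (n + g + δ)·k.
Rearranging, k^(1−α) = s / (n + g + δ).
k^0.58 = 0.13 / (0.008 + 0.019 + 0.082) = 0.13 / 0.109 = 1.1927
k* = 1.1927^(1/0.58) ≈ 1.3550
y* = (k*)^α = 1.3550^0.42 ≈ 1.1361
c* = (1 − s)·y* = (1 − 0.13) × 1.1361 ≈ 0.9884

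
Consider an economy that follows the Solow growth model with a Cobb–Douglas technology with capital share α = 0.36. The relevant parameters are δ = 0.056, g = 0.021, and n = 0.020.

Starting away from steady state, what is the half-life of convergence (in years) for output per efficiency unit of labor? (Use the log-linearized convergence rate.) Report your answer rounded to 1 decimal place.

Near the steady state the convergence rate is λ = (1 − α)(n + g + δ).
λ = (1 − 0.36) × 0.097 = 0.64 × 0.097 = 0.06208
Half-life = ln 2 / λ = 0.6931 / 0.06208 ≈ 11.16 years

about 11.2 years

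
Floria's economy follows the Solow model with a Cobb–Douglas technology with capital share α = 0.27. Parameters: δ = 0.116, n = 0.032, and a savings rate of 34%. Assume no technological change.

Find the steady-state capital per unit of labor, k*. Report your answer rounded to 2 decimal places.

k* ≈ 3.12

At the steady state, Δk = 0, so s·k^α = (n + δ)·k.
Rearranging, k^(1−α) = s / (n + δ).
k^0.73 = 0.34 / (0.032 + 0.116) = 0.34 / 0.148 = 2.2973
k* = 2.2973^(1/0.73) ≈ 3.1248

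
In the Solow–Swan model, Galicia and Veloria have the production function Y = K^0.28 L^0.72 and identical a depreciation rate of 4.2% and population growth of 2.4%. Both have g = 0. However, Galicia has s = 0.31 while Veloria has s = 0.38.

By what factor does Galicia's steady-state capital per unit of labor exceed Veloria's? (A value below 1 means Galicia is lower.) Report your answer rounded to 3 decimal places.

k*_G / k*_V ≈ 0.754

Steady-state k* = [s/(n + δ)]^(1/(1−α)), so the ratio is [ (s_G/(n + δ)_G) / (s_V/(n + δ)_V) ]^1.3889.
s_G/(n + δ)_G = 0.31/0.066 = 4.6970; s_V/(n + δ)_V = 0.38/0.066 = 5.7576.
Ratio = (4.6970/5.7576)^1.3889 = 0.8158^1.3889 ≈ 0.7537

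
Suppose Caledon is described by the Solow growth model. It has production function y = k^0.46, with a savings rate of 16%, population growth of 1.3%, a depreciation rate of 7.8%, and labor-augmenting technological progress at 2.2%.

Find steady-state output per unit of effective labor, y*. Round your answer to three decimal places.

Steady state requires s·f(k) = (n + g + δ)·k, i.e. s·k^α = (n + g + δ)·k.
Rearranging, k^(1−α) = s / (n + g + δ).
k^0.54 = 0.16 / (0.013 + 0.022 + 0.078) = 0.16 / 0.113 = 1.4159
k* = 1.4159^(1/0.54) ≈ 1.9041
y* = (k*)^α = 1.9041^0.46 ≈ 1.3448

y* = 1.345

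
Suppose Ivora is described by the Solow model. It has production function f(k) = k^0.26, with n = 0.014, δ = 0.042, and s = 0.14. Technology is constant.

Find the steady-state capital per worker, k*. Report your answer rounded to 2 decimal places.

k* ≈ 3.45

At the steady state, Δk = 0, so s·k^α = (n + δ)·k.
Rearranging, k^(1−α) = s / (n + δ).
k^0.74 = 0.14 / (0.014 + 0.042) = 0.14 / 0.056 = 2.5000
k* = 2.5000^(1/0.74) ≈ 3.4495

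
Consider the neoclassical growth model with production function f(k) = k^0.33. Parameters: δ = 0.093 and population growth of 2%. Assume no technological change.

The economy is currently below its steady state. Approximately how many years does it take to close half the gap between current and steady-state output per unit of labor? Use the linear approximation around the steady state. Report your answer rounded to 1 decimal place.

t_½ ≈ 9.2 years

Near the steady state the convergence rate is λ = (1 − α)(n + δ).
λ = (1 − 0.33) × 0.113 = 0.67 × 0.113 = 0.07571
Half-life = ln 2 / λ = 0.6931 / 0.07571 ≈ 9.15 years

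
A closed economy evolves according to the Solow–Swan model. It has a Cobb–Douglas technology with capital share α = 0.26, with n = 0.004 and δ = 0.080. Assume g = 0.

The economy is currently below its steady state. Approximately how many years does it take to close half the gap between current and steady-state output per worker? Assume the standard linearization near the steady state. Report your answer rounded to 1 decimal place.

t_½ ≈ 11.2 years

Near the steady state the convergence rate is λ = (1 − α)(n + δ).
λ = (1 − 0.26) × 0.084 = 0.74 × 0.084 = 0.06216
Half-life = ln 2 / λ = 0.6931 / 0.06216 ≈ 11.15 years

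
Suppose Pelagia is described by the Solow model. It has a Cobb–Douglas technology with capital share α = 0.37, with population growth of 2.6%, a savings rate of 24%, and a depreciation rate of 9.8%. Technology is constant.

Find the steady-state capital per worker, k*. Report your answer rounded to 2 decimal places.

Steady state requires s·f(k) = (n + δ)·k, i.e. s·k^α = (n + δ)·k.
Rearranging, k^(1−α) = s / (n + δ).
k^0.63 = 0.24 / (0.026 + 0.098) = 0.24 / 0.124 = 1.9355
k* = 1.9355^(1/0.63) ≈ 2.8525

k* ≈ 2.85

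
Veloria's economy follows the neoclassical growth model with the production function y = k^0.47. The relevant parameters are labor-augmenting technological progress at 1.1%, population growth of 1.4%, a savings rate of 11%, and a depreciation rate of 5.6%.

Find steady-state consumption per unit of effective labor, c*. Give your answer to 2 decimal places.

c* ≈ 1.17

In steady state, investment equals break-even investment: s·k^α = (n + g + δ)·k.
Dividing both sides by k: k^(1−α) = s / (n + g + δ).
k^0.53 = 0.11 / (0.014 + 0.011 + 0.056) = 0.11 / 0.081 = 1.3580
k* = 1.3580^(1/0.53) ≈ 1.7814
y* = (k*)^α = 1.7814^0.47 ≈ 1.3118
c* = (1 − s)·y* = (1 − 0.11) × 1.3118 ≈ 1.1675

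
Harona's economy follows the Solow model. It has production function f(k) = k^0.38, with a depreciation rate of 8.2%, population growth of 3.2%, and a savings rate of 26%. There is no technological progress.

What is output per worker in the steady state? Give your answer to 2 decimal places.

At the steady state, Δk = 0, so s·k^α = (n + δ)·k.
Dividing both sides by k: k^(1−α) = s / (n + δ).
k^0.62 = 0.26 / (0.032 + 0.082) = 0.26 / 0.114 = 2.2807
k* = 2.2807^(1/0.62) ≈ 3.7803
y* = (k*)^α = 3.7803^0.38 ≈ 1.6575

y* ≈ 1.66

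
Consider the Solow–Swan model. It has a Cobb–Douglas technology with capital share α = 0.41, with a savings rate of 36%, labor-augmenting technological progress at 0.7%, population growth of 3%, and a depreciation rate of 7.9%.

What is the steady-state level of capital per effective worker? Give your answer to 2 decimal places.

At the steady state, Δk = 0, so s·k^α = (n + g + δ)·k.
Dividing both sides by k: k^(1−α) = s / (n + g + δ).
k^0.59 = 0.36 / (0.030 + 0.007 + 0.079) = 0.36 / 0.116 = 3.1034
k* = 3.1034^(1/0.59) ≈ 6.8175

k* ≈ 6.82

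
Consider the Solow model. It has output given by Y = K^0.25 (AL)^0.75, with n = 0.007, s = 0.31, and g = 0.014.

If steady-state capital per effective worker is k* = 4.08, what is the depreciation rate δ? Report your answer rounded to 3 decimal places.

δ ≈ 0.087

At the steady state, Δk = 0, so s·k^α = (n + g + δ)·k.
So s / (n + g + δ) = (k*)^(1−α) = 4.08^0.75 = 2.8707.
Therefore n + g + δ = s / 2.8707 = 0.31 / 2.8707 = 0.1080, so δ = 0.1080 − 0.021 = 0.0870.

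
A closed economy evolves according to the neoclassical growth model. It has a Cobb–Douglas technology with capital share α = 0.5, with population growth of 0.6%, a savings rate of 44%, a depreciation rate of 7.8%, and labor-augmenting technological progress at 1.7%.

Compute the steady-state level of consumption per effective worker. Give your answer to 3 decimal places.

c* ≈ 2.440

At the steady state, Δk = 0, so s·k^α = (n + g + δ)·k.
Dividing both sides by k: k^(1−α) = s / (n + g + δ).
k^0.5 = 0.44 / (0.006 + 0.017 + 0.078) = 0.44 / 0.101 = 4.3564
k* = 4.3564^(1/0.5) ≈ 18.9782
y* = (k*)^α = 18.9782^0.5 ≈ 4.3564
c* = (1 − s)·y* = (1 − 0.44) × 4.3564 ≈ 2.4396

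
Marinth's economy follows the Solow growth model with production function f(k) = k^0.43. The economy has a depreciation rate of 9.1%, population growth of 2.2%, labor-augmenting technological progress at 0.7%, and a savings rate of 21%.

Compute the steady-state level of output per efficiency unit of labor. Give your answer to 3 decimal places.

In steady state, investment equals break-even investment: s·k^α = (n + g + δ)·k.
Dividing both sides by k: k^(1−α) = s / (n + g + δ).
k^0.57 = 0.21 / (0.022 + 0.007 + 0.091) = 0.21 / 0.120 = 1.7500
k* = 1.7500^(1/0.57) ≈ 2.6692
y* = (k*)^α = 2.6692^0.43 ≈ 1.5253

y* = 1.525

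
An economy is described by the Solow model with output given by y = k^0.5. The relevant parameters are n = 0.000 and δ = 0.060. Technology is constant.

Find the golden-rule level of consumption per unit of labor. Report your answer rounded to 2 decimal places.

c_gold ≈ 4.17

At the golden rule, f'(k) = n + δ, so α·k^(α−1) = n + δ and k_gold = (α/(n + δ))^(1/(1−α)).
k_gold = (0.5/0.060)^(1/0.5) = 8.3333^2 ≈ 69.4439
c_gold = f(k_gold) − (n + δ)·k_gold = 8.3333 − 0.060×69.4439 ≈ 4.1667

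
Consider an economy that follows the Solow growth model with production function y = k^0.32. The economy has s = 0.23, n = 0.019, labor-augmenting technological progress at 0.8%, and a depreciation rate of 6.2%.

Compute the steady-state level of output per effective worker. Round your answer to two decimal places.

At the steady state, Δk = 0, so s·k^α = (n + g + δ)·k.
Rearranging, k^(1−α) = s / (n + g + δ).
k^0.68 = 0.23 / (0.019 + 0.008 + 0.062) = 0.23 / 0.089 = 2.5843
k* = 2.5843^(1/0.68) ≈ 4.0400
y* = (k*)^α = 4.0400^0.32 ≈ 1.5633

y* ≈ 1.56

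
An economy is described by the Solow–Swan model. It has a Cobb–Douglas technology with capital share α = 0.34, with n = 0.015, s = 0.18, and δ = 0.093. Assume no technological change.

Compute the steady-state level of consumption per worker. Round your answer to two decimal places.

At the steady state, Δk = 0, so s·k^α = (n + δ)·k.
Rearranging, k^(1−α) = s / (n + δ).
k^0.66 = 0.18 / (0.015 + 0.093) = 0.18 / 0.108 = 1.6667
k* = 1.6667^(1/0.66) ≈ 2.1684
y* = (k*)^α = 2.1684^0.34 ≈ 1.3010
c* = (1 − s)·y* = (1 − 0.18) × 1.3010 ≈ 1.0668

c* ≈ 1.07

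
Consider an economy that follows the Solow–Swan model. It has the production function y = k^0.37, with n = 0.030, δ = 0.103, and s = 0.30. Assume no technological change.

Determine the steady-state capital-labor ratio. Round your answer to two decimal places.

k* ≈ 3.64

Steady state requires s·f(k) = (n + δ)·k, i.e. s·k^α = (n + δ)·k.
Dividing both sides by k: k^(1−α) = s / (n + δ).
k^0.63 = 0.30 / (0.030 + 0.103) = 0.30 / 0.133 = 2.2556
k* = 2.2556^(1/0.63) ≈ 3.6369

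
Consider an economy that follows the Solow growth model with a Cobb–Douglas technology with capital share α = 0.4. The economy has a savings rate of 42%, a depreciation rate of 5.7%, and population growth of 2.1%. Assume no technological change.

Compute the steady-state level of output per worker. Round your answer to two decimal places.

Steady state requires s·f(k) = (n + δ)·k, i.e. s·k^α = (n + δ)·k.
Rearranging, k^(1−α) = s / (n + δ).
k^0.6 = 0.42 / (0.021 + 0.057) = 0.42 / 0.078 = 5.3846
k* = 5.3846^(1/0.6) ≈ 16.5420
y* = (k*)^α = 16.5420^0.4 ≈ 3.0721

y* = 3.07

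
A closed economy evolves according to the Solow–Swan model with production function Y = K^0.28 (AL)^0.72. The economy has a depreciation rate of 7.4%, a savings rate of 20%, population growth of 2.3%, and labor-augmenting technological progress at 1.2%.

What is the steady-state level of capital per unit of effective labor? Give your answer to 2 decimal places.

k* ≈ 2.32

Steady state requires s·f(k) = (n + g + δ)·k, i.e. s·k^α = (n + g + δ)·k.
Rearranging, k^(1−α) = s / (n + g + δ).
k^0.72 = 0.20 / (0.023 + 0.012 + 0.074) = 0.20 / 0.109 = 1.8349
k* = 1.8349^(1/0.72) ≈ 2.3234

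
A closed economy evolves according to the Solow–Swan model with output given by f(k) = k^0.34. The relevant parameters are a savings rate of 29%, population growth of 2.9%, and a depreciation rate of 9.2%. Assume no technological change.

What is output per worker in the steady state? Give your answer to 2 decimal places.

y* ≈ 1.57

At the steady state, Δk = 0, so s·k^α = (n + δ)·k.
Dividing both sides by k: k^(1−α) = s / (n + δ).
k^0.66 = 0.29 / (0.029 + 0.092) = 0.29 / 0.121 = 2.3967
k* = 2.3967^(1/0.66) ≈ 3.7599
y* = (k*)^α = 3.7599^0.34 ≈ 1.5688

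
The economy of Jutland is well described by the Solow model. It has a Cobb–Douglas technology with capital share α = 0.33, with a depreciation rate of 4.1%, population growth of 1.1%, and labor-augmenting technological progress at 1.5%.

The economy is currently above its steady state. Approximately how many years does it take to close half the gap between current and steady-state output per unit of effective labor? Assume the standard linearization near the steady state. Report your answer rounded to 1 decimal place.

Near the steady state the convergence rate is λ = (1 − α)(n + g + δ).
λ = (1 − 0.33) × 0.067 = 0.67 × 0.067 = 0.04489
Half-life = ln 2 / λ = 0.6931 / 0.04489 ≈ 15.44 years

half-life ≈ 15.4 years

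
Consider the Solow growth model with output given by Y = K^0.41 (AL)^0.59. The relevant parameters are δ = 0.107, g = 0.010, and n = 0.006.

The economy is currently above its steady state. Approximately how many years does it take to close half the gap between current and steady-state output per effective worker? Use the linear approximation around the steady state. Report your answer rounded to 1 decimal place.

Near the steady state the convergence rate is λ = (1 − α)(n + g + δ).
λ = (1 − 0.41) × 0.123 = 0.59 × 0.123 = 0.07257
Half-life = ln 2 / λ = 0.6931 / 0.07257 ≈ 9.55 years

half-life ≈ 9.6 years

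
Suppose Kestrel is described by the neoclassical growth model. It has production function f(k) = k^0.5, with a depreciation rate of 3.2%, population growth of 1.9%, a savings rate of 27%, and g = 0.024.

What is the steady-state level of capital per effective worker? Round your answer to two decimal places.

Steady state requires s·f(k) = (n + g + δ)·k, i.e. s·k^α = (n + g + δ)·k.
Dividing both sides by k: k^(1−α) = s / (n + g + δ).
k^0.5 = 0.27 / (0.019 + 0.024 + 0.032) = 0.27 / 0.075 = 3.6000
k* = 3.6000^(1/0.5) ≈ 12.9600

k* ≈ 12.96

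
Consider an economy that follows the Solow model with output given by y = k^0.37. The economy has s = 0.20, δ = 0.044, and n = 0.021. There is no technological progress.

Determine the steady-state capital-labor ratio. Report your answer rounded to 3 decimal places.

k* = 5.954

At the steady state, Δk = 0, so s·k^α = (n + δ)·k.
Dividing both sides by k: k^(1−α) = s / (n + δ).
k^0.63 = 0.20 / (0.021 + 0.044) = 0.20 / 0.065 = 3.0769
k* = 3.0769^(1/0.63) ≈ 5.9536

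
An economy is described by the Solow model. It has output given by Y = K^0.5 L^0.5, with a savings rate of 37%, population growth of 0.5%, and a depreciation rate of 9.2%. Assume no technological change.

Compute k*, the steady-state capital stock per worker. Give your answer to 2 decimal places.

k* ≈ 14.55

Steady state requires s·f(k) = (n + δ)·k, i.e. s·k^α = (n + δ)·k.
Rearranging, k^(1−α) = s / (n + δ).
k^0.5 = 0.37 / (0.005 + 0.092) = 0.37 / 0.097 = 3.8144
k* = 3.8144^(1/0.5) ≈ 14.5496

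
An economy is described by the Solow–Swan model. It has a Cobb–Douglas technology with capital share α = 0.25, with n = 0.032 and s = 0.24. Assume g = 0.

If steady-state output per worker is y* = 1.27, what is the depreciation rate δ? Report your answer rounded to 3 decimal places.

δ ≈ 0.085

At the steady state, Δk = 0, so s·k^α = (n + δ)·k.
Since y* = [s/(n + δ)]^(α/(1−α)), we have s/(n + δ) = (y*)^((1−α)/α) = 1.27^3 = 2.0484.
Therefore n + δ = s / 2.0484 = 0.24 / 2.0484 = 0.1172, so δ = 0.1172 − 0.032 = 0.0852.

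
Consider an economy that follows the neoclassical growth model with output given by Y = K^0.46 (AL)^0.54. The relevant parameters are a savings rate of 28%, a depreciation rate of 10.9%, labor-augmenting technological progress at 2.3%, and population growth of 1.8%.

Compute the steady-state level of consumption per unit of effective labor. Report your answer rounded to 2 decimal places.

c* = 1.23

In steady state, investment equals break-even investment: s·k^α = (n + g + δ)·k.
Rearranging, k^(1−α) = s / (n + g + δ).
k^0.54 = 0.28 / (0.018 + 0.023 + 0.109) = 0.28 / 0.150 = 1.8667
k* = 1.8667^(1/0.54) ≈ 3.1768
y* = (k*)^α = 3.1768^0.46 ≈ 1.7018
c* = (1 − s)·y* = (1 − 0.28) × 1.7018 ≈ 1.2253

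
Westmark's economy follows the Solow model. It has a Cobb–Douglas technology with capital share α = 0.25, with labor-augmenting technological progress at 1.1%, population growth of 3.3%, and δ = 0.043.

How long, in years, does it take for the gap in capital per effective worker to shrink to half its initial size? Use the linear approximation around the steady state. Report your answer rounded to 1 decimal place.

Near the steady state the convergence rate is λ = (1 − α)(n + g + δ).
λ = (1 − 0.25) × 0.087 = 0.75 × 0.087 = 0.06525
Half-life = ln 2 / λ = 0.6931 / 0.06525 ≈ 10.62 years

t_½ ≈ 10.6 years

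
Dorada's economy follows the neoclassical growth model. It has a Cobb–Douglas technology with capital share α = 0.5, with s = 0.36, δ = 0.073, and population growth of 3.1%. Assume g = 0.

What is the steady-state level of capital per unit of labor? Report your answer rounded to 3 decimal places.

k* = 11.982

Steady state requires s·f(k) = (n + δ)·k, i.e. s·k^α = (n + δ)·k.
Rearranging, k^(1−α) = s / (n + δ).
k^0.5 = 0.36 / (0.031 + 0.073) = 0.36 / 0.104 = 3.4615
k* = 3.4615^(1/0.5) ≈ 11.9820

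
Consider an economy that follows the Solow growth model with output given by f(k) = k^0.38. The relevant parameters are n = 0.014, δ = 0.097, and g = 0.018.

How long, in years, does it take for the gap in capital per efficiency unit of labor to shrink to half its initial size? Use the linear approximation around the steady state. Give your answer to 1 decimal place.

about 8.7 years

Near the steady state the convergence rate is λ = (1 − α)(n + g + δ).
λ = (1 − 0.38) × 0.129 = 0.62 × 0.129 = 0.07998
Half-life = ln 2 / λ = 0.6931 / 0.07998 ≈ 8.67 years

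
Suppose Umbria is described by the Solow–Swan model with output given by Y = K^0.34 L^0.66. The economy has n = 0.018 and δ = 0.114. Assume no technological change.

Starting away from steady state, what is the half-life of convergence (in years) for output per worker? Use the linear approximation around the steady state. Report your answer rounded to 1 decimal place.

about 8.0 years

Near the steady state the convergence rate is λ = (1 − α)(n + δ).
λ = (1 − 0.34) × 0.132 = 0.66 × 0.132 = 0.08712
Half-life = ln 2 / λ = 0.6931 / 0.08712 ≈ 7.96 years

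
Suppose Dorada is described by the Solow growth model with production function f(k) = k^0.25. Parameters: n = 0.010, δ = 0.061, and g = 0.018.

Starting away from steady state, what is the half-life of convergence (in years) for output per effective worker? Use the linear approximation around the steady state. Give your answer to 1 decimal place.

Near the steady state the convergence rate is λ = (1 − α)(n + g + δ).
λ = (1 − 0.25) × 0.089 = 0.75 × 0.089 = 0.06675
Half-life = ln 2 / λ = 0.6931 / 0.06675 ≈ 10.38 years

t_½ ≈ 10.4 years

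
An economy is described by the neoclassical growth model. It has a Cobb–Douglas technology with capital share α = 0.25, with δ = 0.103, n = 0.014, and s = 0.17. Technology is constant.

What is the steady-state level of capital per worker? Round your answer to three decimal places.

k* = 1.646

In steady state, investment equals break-even investment: s·k^α = (n + δ)·k.
Rearranging, k^(1−α) = s / (n + δ).
k^0.75 = 0.17 / (0.014 + 0.103) = 0.17 / 0.117 = 1.4530
k* = 1.4530^(1/0.75) ≈ 1.6457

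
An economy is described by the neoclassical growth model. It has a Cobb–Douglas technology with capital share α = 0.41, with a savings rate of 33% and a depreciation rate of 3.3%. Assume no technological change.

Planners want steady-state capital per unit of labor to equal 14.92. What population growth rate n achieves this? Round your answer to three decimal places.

n ≈ 0.034

In steady state, investment equals break-even investment: s·k^α = (n + δ)·k.
So s / (n + δ) = (k*)^(1−α) = 14.92^0.59 = 4.9263.
Therefore n + δ = s / 4.9263 = 0.33 / 4.9263 = 0.0670, so n = 0.0670 − 0.033 = 0.0340.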